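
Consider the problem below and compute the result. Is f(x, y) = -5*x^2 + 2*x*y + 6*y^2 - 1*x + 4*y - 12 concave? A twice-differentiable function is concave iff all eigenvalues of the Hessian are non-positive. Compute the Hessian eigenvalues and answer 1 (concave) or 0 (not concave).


The Hessian of f(x,y) = -5*x^2 + 2*x*y + 6*y^2 - 1*x + 4*y - 12 is:
H = [[-10, 2], [2, 12]]
Trace = -10 + 12 = 2
Determinant = -10*12 - (2)^2 = -124
Discriminant = (2)^2 - 4*-124 = 500.0
Eigenvalues: lambda_1 = -10.1803, lambda_2 = 12.1803
The function is not concave.

0


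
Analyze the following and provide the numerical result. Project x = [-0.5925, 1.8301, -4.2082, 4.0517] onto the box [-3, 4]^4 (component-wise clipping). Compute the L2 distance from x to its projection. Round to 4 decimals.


Project each component onto [-3, 4].
clip(-0.5925) = -0.5925, clip(1.8301) = 1.8301, clip(-4.2082) = -3.0, clip(4.0517) = 4.0
Projection = [-0.5925, 1.8301, -3.0, 4.0]
Squared diffs: [0.0, 0.0, 1.4597, 0.0027]
Distance = sqrt(1.4624) = 1.2093


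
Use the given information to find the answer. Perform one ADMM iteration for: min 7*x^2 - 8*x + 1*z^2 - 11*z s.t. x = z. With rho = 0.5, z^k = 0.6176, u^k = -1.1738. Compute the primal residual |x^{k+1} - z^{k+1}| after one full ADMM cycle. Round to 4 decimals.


ADMM iteration with rho = 0.5, z^k = 0.6176, u^k = -1.1738
Step 1: x-update.
Minimize 7*x^2 - 8*x + (0.5/2)*(x - 0.6176 - 1.1738)^2
FOC: (2*7 + 0.5)*x = 8 + 0.5*(0.6176 + 1.1738)
x^{k+1} = 0.6135
Step 2: z-update.
Minimize 1*z^2 - 11*z + (0.5/2)*(0.6135 - z - 1.1738)^2
FOC: (2*1 + 0.5)*z = 11 + 0.5*(0.6135 - 1.1738)
z^{k+1} = 4.2879
Step 3: u-update.
u^{k+1} = -1.1738 + 0.6135 - 4.2879 = -4.8482
Step 4: Primal residual = |0.6135 - 4.2879| = 3.6744


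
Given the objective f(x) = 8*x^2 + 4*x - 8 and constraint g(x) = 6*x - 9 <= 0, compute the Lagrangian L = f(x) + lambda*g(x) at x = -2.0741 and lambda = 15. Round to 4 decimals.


Step 1: Evaluate f(x).
f(-2.0741) = 8*(-2.0741)^2 + 4*(-2.0741) - 8 = 18.1187
Step 2: Evaluate g(x).
g(-2.0741) = 6*-2.0741 - 9 = -21.4446
Step 3: Compute Lagrangian.
L = 18.1187 + 15*-21.4446 = -303.5503


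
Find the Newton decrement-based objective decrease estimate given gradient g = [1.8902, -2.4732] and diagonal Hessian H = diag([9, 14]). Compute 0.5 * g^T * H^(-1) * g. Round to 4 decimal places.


Step 1: H is diagonal, so H^(-1) * g = [0.21, -0.1767].
Step 2: g^T H^(-1) g = sum_i g_i^2 / H_ii
  = (1.8902)^2/9 + (-2.4732)^2/14
  = 0.397 + 0.4369 = 0.8339
Step 3: Objective decrease = 0.5 * g^T H^(-1) g = 0.4169


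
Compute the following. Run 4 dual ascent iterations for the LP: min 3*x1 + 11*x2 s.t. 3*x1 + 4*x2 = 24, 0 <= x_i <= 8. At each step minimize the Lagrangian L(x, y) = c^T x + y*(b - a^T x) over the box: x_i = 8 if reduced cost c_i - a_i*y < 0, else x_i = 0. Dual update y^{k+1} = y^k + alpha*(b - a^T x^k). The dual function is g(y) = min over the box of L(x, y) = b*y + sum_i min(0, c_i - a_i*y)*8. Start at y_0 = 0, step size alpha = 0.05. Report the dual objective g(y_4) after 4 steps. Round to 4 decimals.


Dual ascent for LP: min 3*x1 + 11*x2, 3*x1 + 4*x2 = 24, 0 <= x_i <= 8
Step 1: y^k = 0.0, reduced costs: (3.0, 11.0)
  x^k = (0.0, 0.0), subgradient = b - a^T x = 24.0
  y^{k+1} = 0.0 + 0.05*24.0 = 1.2
Step 2: y^k = 1.2, reduced costs: (-0.6, 6.2)
  x^k = (8.0, 0.0), subgradient = b - a^T x = 0.0
  y^{k+1} = 1.2 + 0.05*0.0 = 1.2
Step 3: y^k = 1.2, reduced costs: (-0.6, 6.2)
  x^k = (8.0, 0.0), subgradient = b - a^T x = 0.0
  y^{k+1} = 1.2 + 0.05*0.0 = 1.2
Step 4: y^k = 1.2, reduced costs: (-0.6, 6.2)
  x^k = (8.0, 0.0), subgradient = b - a^T x = 0.0
  y^{k+1} = 1.2 + 0.05*0.0 = 1.2
Dual objective at y_4 = 1.2: reduced costs (-0.6, 6.2), box minimizer x = (8.0, 0.0)
g(y_4) = b*y + (c1 - a1*y)*x1 + (c2 - a2*y)*x2 = 24*1.2 + (-0.6)*8.0 + 6.2*0.0 = 28.8 - 4.8 + 0.0 = 24.0


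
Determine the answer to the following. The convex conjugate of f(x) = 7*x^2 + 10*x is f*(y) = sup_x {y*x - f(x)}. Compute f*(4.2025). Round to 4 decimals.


f*(y) = sup_x {y*x - a*x^2 - b*x} = sup_x {(y-b)*x - a*x^2}
FOC: (y - b) - 2a*x = 0 => x* = (y - b)/(2a)
x* = (4.2025 - 10)/(2*7) = -0.4141
f*(4.2025) = (y-b)^2/(4a) = (4.2025 - 10)^2/(4*7)
= 33.611/28 = 1.2004


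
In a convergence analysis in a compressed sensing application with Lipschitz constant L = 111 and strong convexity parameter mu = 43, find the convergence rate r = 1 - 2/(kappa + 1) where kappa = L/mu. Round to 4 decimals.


Step 1: Compute the condition number.
kappa = L/mu = 111/43 = 2.5814
Step 2: Compute the convergence rate.
r = 1 - 2/(kappa + 1) = 1 - 2*mu/(L + mu) = (L - mu)/(L + mu) = 68/154 = 0.4416


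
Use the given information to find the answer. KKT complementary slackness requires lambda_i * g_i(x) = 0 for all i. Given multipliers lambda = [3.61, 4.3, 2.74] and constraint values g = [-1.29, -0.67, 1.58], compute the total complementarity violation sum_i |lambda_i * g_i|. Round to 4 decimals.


KKT complementary slackness check:
lambda_1 * g_1 = 3.61 * -1.29 = -4.6569
lambda_2 * g_2 = 4.3 * -0.67 = -2.881
lambda_3 * g_3 = 2.74 * 1.58 = 4.3292
Total violation = 4.6569 + 2.881 + 4.3292 = 11.8671


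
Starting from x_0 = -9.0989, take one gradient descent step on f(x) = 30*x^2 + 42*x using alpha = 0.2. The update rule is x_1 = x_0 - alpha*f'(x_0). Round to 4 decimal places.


We compute the gradient at x_0 and apply the update.
f'(x) = 60*x + 42
f'(-9.0989) = 60*-9.0989 + 42 = -503.934
x_1 = -9.0989 - 0.2*-503.934 = 91.6879


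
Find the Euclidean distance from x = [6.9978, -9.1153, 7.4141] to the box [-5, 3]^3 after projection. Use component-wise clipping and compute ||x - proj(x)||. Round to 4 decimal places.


Project each component onto [-5, 3].
clip(6.9978) = 3.0, clip(-9.1153) = -5.0, clip(7.4141) = 3.0
Projection = [3.0, -5.0, 3.0]
Squared diffs: [15.9824, 16.9357, 19.4843]
Distance = sqrt(52.4024) = 7.2389


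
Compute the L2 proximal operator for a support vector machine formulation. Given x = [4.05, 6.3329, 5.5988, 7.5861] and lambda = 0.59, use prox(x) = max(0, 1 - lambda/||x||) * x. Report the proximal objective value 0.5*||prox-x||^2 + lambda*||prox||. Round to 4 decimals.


Step 1: Compute ||x||.
||x|| = 12.0583
Step 2: Compute scaling factor.
scale = max(0, 1 - 0.59/12.0583) = 0.9511
Step 3: prox(x) = [3.8518, 6.023, 5.3249, 7.2149]
||prox(x)|| = 11.4683
Step 4: Proximal objective.
0.5*||prox-x||^2 = 0.1741
lambda*||prox|| = 6.7663
Total = 6.9404


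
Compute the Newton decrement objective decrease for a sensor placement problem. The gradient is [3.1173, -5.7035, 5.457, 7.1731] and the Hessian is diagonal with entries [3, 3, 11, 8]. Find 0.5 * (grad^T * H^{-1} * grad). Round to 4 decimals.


Step 1: H is diagonal, so H^(-1) * g = [1.0391, -1.9012, 0.4961, 0.8966].
Step 2: g^T H^(-1) g = sum_i g_i^2 / H_ii
  = (3.1173)^2/3 + (-5.7035)^2/3 + (5.457)^2/11 + (7.1731)^2/8
  = 3.2392 + 10.8433 + 2.7072 + 6.4317 = 23.2213
Step 3: Objective decrease = 0.5 * g^T H^(-1) g = 11.6107


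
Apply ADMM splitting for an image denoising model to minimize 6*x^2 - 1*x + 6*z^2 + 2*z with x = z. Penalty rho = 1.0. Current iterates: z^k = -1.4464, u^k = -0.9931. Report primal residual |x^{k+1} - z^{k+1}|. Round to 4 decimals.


ADMM iteration with rho = 1.0, z^k = -1.4464, u^k = -0.9931
Step 1: x-update.
Minimize 6*x^2 - 1*x + (1.0/2)*(x + 1.4464 - 0.9931)^2
FOC: (2*6 + 1.0)*x = 1 + 1.0*(-1.4464 + 0.9931)
x^{k+1} = 0.0421
Step 2: z-update.
Minimize 6*z^2 + 2*z + (1.0/2)*(0.0421 - z - 0.9931)^2
FOC: (2*6 + 1.0)*z = -2 + 1.0*(0.0421 - 0.9931)
z^{k+1} = -0.227
Step 3: u-update.
u^{k+1} = -0.9931 + 0.0421 + 0.227 = -0.724
Step 4: Primal residual = |0.0421 + 0.227| = 0.2691


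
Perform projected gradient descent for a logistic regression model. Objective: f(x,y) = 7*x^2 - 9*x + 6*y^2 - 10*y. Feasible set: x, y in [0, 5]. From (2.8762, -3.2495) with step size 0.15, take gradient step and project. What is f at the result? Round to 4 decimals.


Step 1: Compute gradient at (2.8762, -3.2495).
grad_x = 2*7*2.8762 - 9 = 31.2668
grad_y = 2*6*-3.2495 - 10 = -48.994
Step 2: Gradient step.
x_raw = 2.8762 - 0.15*31.2668 = -1.8138
y_raw = -3.2495 - 0.15*-48.994 = 4.0996
Step 3: Project onto [0, 5].
x_proj = clip(-1.8138) = 0.0
y_proj = clip(4.0996) = 4.0996
Step 4: Evaluate f.
f(0.0, 4.0996) = 59.8443


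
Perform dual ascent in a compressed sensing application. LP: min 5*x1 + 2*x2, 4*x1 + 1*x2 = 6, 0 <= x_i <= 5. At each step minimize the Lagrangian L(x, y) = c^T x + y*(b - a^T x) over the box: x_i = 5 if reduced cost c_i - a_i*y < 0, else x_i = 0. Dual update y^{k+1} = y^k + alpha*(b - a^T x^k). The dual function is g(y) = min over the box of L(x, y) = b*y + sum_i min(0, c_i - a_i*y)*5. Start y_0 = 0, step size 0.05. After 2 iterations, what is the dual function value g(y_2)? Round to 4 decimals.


Dual ascent for LP: min 5*x1 + 2*x2, 4*x1 + 1*x2 = 6, 0 <= x_i <= 5
Step 1: y^k = 0.0, reduced costs: (5.0, 2.0)
  x^k = (0.0, 0.0), subgradient = b - a^T x = 6.0
  y^{k+1} = 0.0 + 0.05*6.0 = 0.3
Step 2: y^k = 0.3, reduced costs: (3.8, 1.7)
  x^k = (0.0, 0.0), subgradient = b - a^T x = 6.0
  y^{k+1} = 0.3 + 0.05*6.0 = 0.6
Dual objective at y_2 = 0.6: reduced costs (2.6, 1.4), box minimizer x = (0.0, 0.0)
g(y_2) = b*y + (c1 - a1*y)*x1 + (c2 - a2*y)*x2 = 6*0.6 + 2.6*0.0 + 1.4*0.0 = 3.6 + 0.0 + 0.0 = 3.6


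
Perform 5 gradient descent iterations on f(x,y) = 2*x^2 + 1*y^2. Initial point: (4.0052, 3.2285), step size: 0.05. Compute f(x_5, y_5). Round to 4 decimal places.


Gradient descent on f(x,y) = 2*x^2 + 1*y^2.
Starting point: (4.0052, 3.2285), alpha = 0.05
Step 1: grad_x = 2*2*4.0052 = 16.0208, grad_y = 2*1*3.2285 = 6.457
  x_1 = 4.0052 - 0.05*16.0208 = 3.2042
  y_1 = 3.2285 - 0.05*6.457 = 2.9057
Step 2: grad_x = 2*2*3.2042 = 12.8166, grad_y = 2*1*2.9057 = 5.8113
  x_2 = 3.2042 - 0.05*12.8166 = 2.5633
  y_2 = 2.9057 - 0.05*5.8113 = 2.6151
Step 3: grad_x = 2*2*2.5633 = 10.2533, grad_y = 2*1*2.6151 = 5.2302
  x_3 = 2.5633 - 0.05*10.2533 = 2.0507
  y_3 = 2.6151 - 0.05*5.2302 = 2.3536
Step 4: grad_x = 2*2*2.0507 = 8.2026, grad_y = 2*1*2.3536 = 4.7072
  x_4 = 2.0507 - 0.05*8.2026 = 1.6405
  y_4 = 2.3536 - 0.05*4.7072 = 2.1182
Step 5: grad_x = 2*2*1.6405 = 6.5621, grad_y = 2*1*2.1182 = 4.2364
  x_5 = 1.6405 - 0.05*6.5621 = 1.3124
  y_5 = 2.1182 - 0.05*4.2364 = 1.9064
f(1.3124, 1.9064) = 2*1.3124^2 + 1*1.9064^2 = 7.0793


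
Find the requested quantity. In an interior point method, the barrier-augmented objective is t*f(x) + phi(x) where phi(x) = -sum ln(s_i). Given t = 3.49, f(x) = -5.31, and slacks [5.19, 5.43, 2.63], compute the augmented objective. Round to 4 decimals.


Step 1: Compute log-barrier.
ln values: [1.6467, 1.6919, 0.967]
phi = -(1.6467 + 1.6919 + 0.967) = -4.3057
Step 2: Compute augmented objective.
t*f(x) = 3.49*-5.31 = -18.5319
Total = -18.5319 - 4.3057 = -22.8376


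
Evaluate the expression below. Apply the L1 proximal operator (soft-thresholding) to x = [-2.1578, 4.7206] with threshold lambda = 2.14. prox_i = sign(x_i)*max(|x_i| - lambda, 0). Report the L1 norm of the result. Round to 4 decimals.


Soft-thresholding with lambda = 2.14:
prox(-2.1578) = sign(-2.1578)*max(|-2.1578| - 2.14, 0) = -0.0178
prox(4.7206) = sign(4.7206)*max(|4.7206| - 2.14, 0) = 2.5806
prox(x) = [-0.0178, 2.5806]
||prox(x)||_1 = 0.0178 + 2.5806 = 2.5984


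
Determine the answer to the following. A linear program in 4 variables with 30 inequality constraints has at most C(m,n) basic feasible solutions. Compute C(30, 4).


Each vertex corresponds to some choice of n active constraints out of m, so the number of vertices is at most C(m, n) = m! / (n!(m-n)!).
m = 30, n = 4
Numerator: 30 * 29 * 28 * 27
Denominator: 4! = 24
C(30, 4) = 27405


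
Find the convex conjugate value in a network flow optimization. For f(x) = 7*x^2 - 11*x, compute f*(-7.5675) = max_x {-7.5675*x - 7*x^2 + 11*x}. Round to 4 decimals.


f*(y) = sup_x {y*x - a*x^2 - b*x} = sup_x {(y-b)*x - a*x^2}
FOC: (y - b) - 2a*x = 0 => x* = (y - b)/(2a)
x* = (-7.5675 + 11)/(2*7) = 0.2452
f*(-7.5675) = (y-b)^2/(4a) = (-7.5675 + 11)^2/(4*7)
= 11.7821/28 = 0.4208


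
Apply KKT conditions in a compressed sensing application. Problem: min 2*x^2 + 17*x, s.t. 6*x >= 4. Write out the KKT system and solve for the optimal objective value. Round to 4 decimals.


Step 1: Try lambda = 0 (constraint inactive).
x_unc = -17/(2*2) = -4.25
Check: 6*-4.25 = -25.5 < 4 -- violated!
Step 2: Constraint must be active: 6*x = 4
x* = 4/6 = 2/3 = 0.6667 (rounded; the exact value 2/3 is used below)
lambda = (2*2*(2/3) + 17)/6 = 3.2778
Step 3: Compute optimal value.
f(x*) = 2*(2/3)^2 + 17*(2/3) = 12.2222


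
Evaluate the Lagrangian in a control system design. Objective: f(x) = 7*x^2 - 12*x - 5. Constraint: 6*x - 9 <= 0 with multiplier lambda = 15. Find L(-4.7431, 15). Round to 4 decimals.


Step 1: Evaluate f(x).
f(-4.7431) = 7*(-4.7431)^2 - 12*(-4.7431) - 5 = 209.3962
Step 2: Evaluate g(x).
g(-4.7431) = 6*-4.7431 - 9 = -37.4586
Step 3: Compute Lagrangian.
L = 209.3962 + 15*-37.4586 = -352.4828


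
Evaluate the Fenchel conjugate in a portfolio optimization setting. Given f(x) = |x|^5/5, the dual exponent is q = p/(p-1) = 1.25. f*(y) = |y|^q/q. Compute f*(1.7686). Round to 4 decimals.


The conjugate exponent q satisfies 1/p + 1/q = 1.
p = 5, so q = 5/(5 - 1) = 1.25
|y|^q = 1.7686^1.25 = 2.0396
f*(1.7686) = 2.0396 / 1.25 = 1.6317


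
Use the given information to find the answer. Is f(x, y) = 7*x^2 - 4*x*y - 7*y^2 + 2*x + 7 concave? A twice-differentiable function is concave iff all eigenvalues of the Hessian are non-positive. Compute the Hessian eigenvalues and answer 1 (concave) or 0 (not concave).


The Hessian of f(x,y) = 7*x^2 - 4*x*y - 7*y^2 + 2*x + 7 is:
H = [[14, -4], [-4, -14]]
Trace = 14 - 14 = 0
Determinant = 14*-14 - (-4)^2 = -212
Discriminant = (0)^2 - 4*-212 = 848.0
Eigenvalues: lambda_1 = -14.5602, lambda_2 = 14.5602
The function is not concave.

0


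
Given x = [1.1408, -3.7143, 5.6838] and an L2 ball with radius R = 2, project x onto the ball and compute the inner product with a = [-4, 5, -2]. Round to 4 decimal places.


Step 1: Compute ||x|| (intermediates to 6 decimals).
||x|| = sqrt(1.1408^2 + (-3.7143)^2 + 5.6838^2) = 6.884986
Step 2: Project.
Since ||x|| > R, scale = R/||x|| = 2/6.884986 = 0.290487, proj(x) = scale * x
proj(x) = [0.331388, -1.078956, 1.65107]
Step 3: Dot product.
a^T * proj(x) = -4*0.331388 + 5*(-1.078956) - 2*1.65107 = -10.0225


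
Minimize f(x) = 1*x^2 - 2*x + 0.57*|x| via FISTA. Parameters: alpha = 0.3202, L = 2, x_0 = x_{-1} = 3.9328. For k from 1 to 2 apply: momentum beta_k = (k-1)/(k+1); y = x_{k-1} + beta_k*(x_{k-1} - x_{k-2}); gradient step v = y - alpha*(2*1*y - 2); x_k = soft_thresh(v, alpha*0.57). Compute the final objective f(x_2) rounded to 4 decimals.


FISTA on f(x) = 1*x^2 - 2*x + 0.57*|x|
L = 2, alpha = 0.3202
Iteration 1: beta = 0.0, y = 3.9328 + 0.0*(3.9328 - 3.9328) = 3.9328
  grad(y) = 5.8656, v = y - alpha*grad = 2.0546
  prox(v) = soft_thresh(2.0546, 0.1825) = 1.8721
Iteration 2: beta = 0.3333, y = 1.8721 + 0.3333*(1.8721 - 3.9328) = 1.1852
  grad(y) = 0.3705, v = y - alpha*grad = 1.0666
  prox(v) = soft_thresh(1.0666, 0.1825) = 0.8841
f(x_2) = 1*0.8841^2 - 2*0.8841 + 0.57*|0.8841| = -0.4826


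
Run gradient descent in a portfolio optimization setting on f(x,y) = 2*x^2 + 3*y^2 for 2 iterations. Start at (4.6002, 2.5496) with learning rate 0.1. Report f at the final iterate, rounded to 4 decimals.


Gradient descent on f(x,y) = 2*x^2 + 3*y^2.
Starting point: (4.6002, 2.5496), alpha = 0.1
Step 1: grad_x = 2*2*4.6002 = 18.4008, grad_y = 2*3*2.5496 = 15.2976
  x_1 = 4.6002 - 0.1*18.4008 = 2.7601
  y_1 = 2.5496 - 0.1*15.2976 = 1.0198
Step 2: grad_x = 2*2*2.7601 = 11.0405, grad_y = 2*3*1.0198 = 6.119
  x_2 = 2.7601 - 0.1*11.0405 = 1.6561
  y_2 = 1.0198 - 0.1*6.119 = 0.4079
f(1.6561, 0.4079) = 2*1.6561^2 + 3*0.4079^2 = 5.9844


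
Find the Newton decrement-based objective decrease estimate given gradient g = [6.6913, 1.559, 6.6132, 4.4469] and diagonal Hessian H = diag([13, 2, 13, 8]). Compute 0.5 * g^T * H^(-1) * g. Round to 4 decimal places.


Step 1: H is diagonal, so H^(-1) * g = [0.5147, 0.7795, 0.5087, 0.5559].
Step 2: g^T H^(-1) g = sum_i g_i^2 / H_ii
  = (6.6913)^2/13 + (1.559)^2/2 + (6.6132)^2/13 + (4.4469)^2/8
  = 3.4441 + 1.2152 + 3.3642 + 2.4719 = 10.4954
Step 3: Objective decrease = 0.5 * g^T H^(-1) g = 5.2477


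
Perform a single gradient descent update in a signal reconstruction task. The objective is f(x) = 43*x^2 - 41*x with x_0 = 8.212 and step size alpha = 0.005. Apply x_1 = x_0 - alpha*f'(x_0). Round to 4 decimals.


We compute the gradient at x_0 and apply the update.
f'(x) = 86*x - 41
f'(8.212) = 86*8.212 - 41 = 665.232
x_1 = 8.212 - 0.005*665.232 = 4.8858


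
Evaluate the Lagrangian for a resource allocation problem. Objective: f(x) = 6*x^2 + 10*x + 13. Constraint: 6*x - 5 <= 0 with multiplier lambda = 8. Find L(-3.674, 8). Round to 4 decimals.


Step 1: Evaluate f(x).
f(-3.674) = 6*(-3.674)^2 + 10*(-3.674) + 13 = 57.2497
Step 2: Evaluate g(x).
g(-3.674) = 6*-3.674 - 5 = -27.044
Step 3: Compute Lagrangian.
L = 57.2497 + 8*-27.044 = -159.1023


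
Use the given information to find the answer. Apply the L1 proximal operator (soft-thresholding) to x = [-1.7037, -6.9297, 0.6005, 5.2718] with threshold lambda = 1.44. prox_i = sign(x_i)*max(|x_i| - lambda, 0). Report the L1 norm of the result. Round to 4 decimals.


Soft-thresholding with lambda = 1.44:
prox(-1.7037) = sign(-1.7037)*max(|-1.7037| - 1.44, 0) = -0.2637
prox(-6.9297) = sign(-6.9297)*max(|-6.9297| - 1.44, 0) = -5.4897
prox(0.6005) = sign(0.6005)*max(|0.6005| - 1.44, 0) = 0.0
prox(5.2718) = sign(5.2718)*max(|5.2718| - 1.44, 0) = 3.8318
prox(x) = [-0.2637, -5.4897, 0.0, 3.8318]
||prox(x)||_1 = 0.2637 + 5.4897 + 0.0 + 3.8318 = 9.5852


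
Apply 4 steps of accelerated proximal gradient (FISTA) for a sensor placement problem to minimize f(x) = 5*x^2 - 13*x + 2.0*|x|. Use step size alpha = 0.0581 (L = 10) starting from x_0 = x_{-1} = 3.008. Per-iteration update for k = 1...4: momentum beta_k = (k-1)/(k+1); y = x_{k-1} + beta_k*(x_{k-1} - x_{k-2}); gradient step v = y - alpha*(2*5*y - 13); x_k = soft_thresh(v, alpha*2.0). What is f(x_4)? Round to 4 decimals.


FISTA on f(x) = 5*x^2 - 13*x + 2.0*|x|
L = 10, alpha = 0.0581
Iteration 1: beta = 0.0, y = 3.008 + 0.0*(3.008 - 3.008) = 3.008
  grad(y) = 17.08, v = y - alpha*grad = 2.0157
  prox(v) = soft_thresh(2.0157, 0.1162) = 1.8995
Iteration 2: beta = 0.3333, y = 1.8995 + 0.3333*(1.8995 - 3.008) = 1.5299
  grad(y) = 2.2994, v = y - alpha*grad = 1.3963
  prox(v) = soft_thresh(1.3963, 0.1162) = 1.2801
Iteration 3: beta = 0.5, y = 1.2801 + 0.5*(1.2801 - 1.8995) = 0.9705
  grad(y) = -3.2951, v = y - alpha*grad = 1.1619
  prox(v) = soft_thresh(1.1619, 0.1162) = 1.0457
Iteration 4: beta = 0.6, y = 1.0457 + 0.6*(1.0457 - 1.2801) = 0.9051
  grad(y) = -3.9491, v = y - alpha*grad = 1.1345
  prox(v) = soft_thresh(1.1345, 0.1162) = 1.0183
f(x_4) = 5*1.0183^2 - 13*1.0183 + 2.0*|1.0183| = -6.0167


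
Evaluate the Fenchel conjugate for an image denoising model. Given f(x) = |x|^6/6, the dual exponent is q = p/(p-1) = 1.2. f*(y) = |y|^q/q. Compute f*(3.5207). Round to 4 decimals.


The conjugate exponent q satisfies 1/p + 1/q = 1.
p = 6, so q = 6/(6 - 1) = 1.2
|y|^q = 3.5207^1.2 = 4.5285
f*(3.5207) = 4.5285 / 1.2 = 3.7738


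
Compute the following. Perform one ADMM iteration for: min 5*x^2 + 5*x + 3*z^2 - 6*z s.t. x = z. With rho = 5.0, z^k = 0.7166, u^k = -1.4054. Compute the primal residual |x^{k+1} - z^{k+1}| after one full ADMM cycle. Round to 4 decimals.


ADMM iteration with rho = 5.0, z^k = 0.7166, u^k = -1.4054
Step 1: x-update.
Minimize 5*x^2 + 5*x + (5.0/2)*(x - 0.7166 - 1.4054)^2
FOC: (2*5 + 5.0)*x = -5 + 5.0*(0.7166 + 1.4054)
x^{k+1} = 0.374
Step 2: z-update.
Minimize 3*z^2 - 6*z + (5.0/2)*(0.374 - z - 1.4054)^2
FOC: (2*3 + 5.0)*z = 6 + 5.0*(0.374 - 1.4054)
z^{k+1} = 0.0766
Step 3: u-update.
u^{k+1} = -1.4054 + 0.374 - 0.0766 = -1.108
Step 4: Primal residual = |0.374 - 0.0766| = 0.2974


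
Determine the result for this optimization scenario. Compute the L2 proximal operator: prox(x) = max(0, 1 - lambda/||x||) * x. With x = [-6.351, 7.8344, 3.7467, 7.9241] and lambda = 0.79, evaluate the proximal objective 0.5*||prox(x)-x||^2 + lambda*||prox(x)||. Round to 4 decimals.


Step 1: Compute ||x||.
||x|| = 13.362
Step 2: Compute scaling factor.
scale = max(0, 1 - 0.79/13.362) = 0.9409
Step 3: prox(x) = [-5.9755, 7.3712, 3.5252, 7.4556]
||prox(x)|| = 12.572
Step 4: Proximal objective.
0.5*||prox-x||^2 = 0.3121
lambda*||prox|| = 9.9319
Total = 10.2439


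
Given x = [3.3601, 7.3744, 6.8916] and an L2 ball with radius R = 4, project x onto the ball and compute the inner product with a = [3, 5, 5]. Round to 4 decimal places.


Step 1: Compute ||x|| (intermediates to 6 decimals).
||x|| = sqrt(3.3601^2 + 7.3744^2 + 6.8916^2) = 10.63796
Step 2: Project.
Since ||x|| > R, scale = R/||x|| = 4/10.63796 = 0.376012, proj(x) = scale * x
proj(x) = [1.263438, 2.772863, 2.591324]
Step 3: Dot product.
a^T * proj(x) = 3*1.263438 + 5*2.772863 + 5*2.591324 = 30.6112


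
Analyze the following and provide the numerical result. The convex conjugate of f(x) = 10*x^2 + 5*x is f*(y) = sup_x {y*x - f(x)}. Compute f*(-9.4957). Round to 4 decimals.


f*(y) = sup_x {y*x - a*x^2 - b*x} = sup_x {(y-b)*x - a*x^2}
FOC: (y - b) - 2a*x = 0 => x* = (y - b)/(2a)
x* = (-9.4957 - 5)/(2*10) = -0.7248
f*(-9.4957) = (y-b)^2/(4a) = (-9.4957 - 5)^2/(4*10)
= 210.1253/40 = 5.2531


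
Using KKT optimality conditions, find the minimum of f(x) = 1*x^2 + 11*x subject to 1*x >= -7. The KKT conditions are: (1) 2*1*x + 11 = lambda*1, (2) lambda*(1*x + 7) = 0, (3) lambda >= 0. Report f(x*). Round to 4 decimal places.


Step 1: Try lambda = 0 (constraint inactive).
Stationarity: 2*1*x + 11 = 0
x* = -11/(2*1) = -5.5
Check constraint: 1*-5.5 = -5.5 >= -7 -- satisfied.
Step 2: Compute optimal value.
f(x*) = 1*(-5.5)^2 + 11*(-5.5) = -30.25


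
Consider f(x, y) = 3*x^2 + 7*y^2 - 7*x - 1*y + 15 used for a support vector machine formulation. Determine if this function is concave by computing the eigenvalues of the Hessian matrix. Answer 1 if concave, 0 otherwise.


The Hessian of f(x,y) = 3*x^2 + 7*y^2 - 7*x - 1*y + 15 is:
H = [[6, 0], [0, 14]]
Trace = 6 + 14 = 20
Determinant = 6*14 - (0)^2 = 84
Discriminant = (20)^2 - 4*84 = 64.0
Eigenvalues: lambda_1 = 6.0, lambda_2 = 14.0
The function is not concave.

0


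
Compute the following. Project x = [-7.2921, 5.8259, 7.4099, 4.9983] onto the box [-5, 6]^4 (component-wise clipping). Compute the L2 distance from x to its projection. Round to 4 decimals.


Project each component onto [-5, 6].
clip(-7.2921) = -5.0, clip(5.8259) = 5.8259, clip(7.4099) = 6.0, clip(4.9983) = 4.9983
Projection = [-5.0, 5.8259, 6.0, 4.9983]
Squared diffs: [5.2537, 0.0, 1.9878, 0.0]
Distance = sqrt(7.2415) = 2.691


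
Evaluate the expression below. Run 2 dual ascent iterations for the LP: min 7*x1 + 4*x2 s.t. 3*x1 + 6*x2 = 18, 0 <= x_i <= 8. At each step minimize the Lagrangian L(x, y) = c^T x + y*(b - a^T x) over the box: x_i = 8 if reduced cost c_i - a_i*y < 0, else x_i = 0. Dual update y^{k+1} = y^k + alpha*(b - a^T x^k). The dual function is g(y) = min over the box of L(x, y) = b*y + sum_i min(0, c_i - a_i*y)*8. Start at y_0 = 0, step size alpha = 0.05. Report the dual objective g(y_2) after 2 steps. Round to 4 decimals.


Dual ascent for LP: min 7*x1 + 4*x2, 3*x1 + 6*x2 = 18, 0 <= x_i <= 8
Step 1: y^k = 0.0, reduced costs: (7.0, 4.0)
  x^k = (0.0, 0.0), subgradient = b - a^T x = 18.0
  y^{k+1} = 0.0 + 0.05*18.0 = 0.9
Step 2: y^k = 0.9, reduced costs: (4.3, -1.4)
  x^k = (0.0, 8.0), subgradient = b - a^T x = -30.0
  y^{k+1} = 0.9 + 0.05*-30.0 = -0.6
Dual objective at y_2 = -0.6: reduced costs (8.8, 7.6), box minimizer x = (0.0, 0.0)
g(y_2) = b*y + (c1 - a1*y)*x1 + (c2 - a2*y)*x2 = 18*(-0.6) + 8.8*0.0 + 7.6*0.0 = -10.8 + 0.0 + 0.0 = -10.8


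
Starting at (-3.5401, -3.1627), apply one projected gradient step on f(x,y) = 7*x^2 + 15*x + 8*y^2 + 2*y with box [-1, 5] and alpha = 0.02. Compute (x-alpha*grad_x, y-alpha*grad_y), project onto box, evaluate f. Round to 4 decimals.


Step 1: Compute gradient at (-3.5401, -3.1627).
grad_x = 2*7*-3.5401 + 15 = -34.5614
grad_y = 2*8*-3.1627 + 2 = -48.6032
Step 2: Gradient step.
x_raw = -3.5401 - 0.02*-34.5614 = -2.8489
y_raw = -3.1627 - 0.02*-48.6032 = -2.1906
Step 3: Project onto [-1, 5].
x_proj = clip(-2.8489) = -1.0
y_proj = clip(-2.1906) = -1.0
Step 4: Evaluate f.
f(-1.0, -1.0) = -2.0


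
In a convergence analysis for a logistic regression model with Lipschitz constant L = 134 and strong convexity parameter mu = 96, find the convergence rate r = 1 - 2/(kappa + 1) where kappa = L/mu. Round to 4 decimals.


Step 1: Compute the condition number.
kappa = L/mu = 134/96 = 1.3958
Step 2: Compute the convergence rate.
r = 1 - 2/(kappa + 1) = 1 - 2*mu/(L + mu) = (L - mu)/(L + mu) = 38/230 = 0.1652


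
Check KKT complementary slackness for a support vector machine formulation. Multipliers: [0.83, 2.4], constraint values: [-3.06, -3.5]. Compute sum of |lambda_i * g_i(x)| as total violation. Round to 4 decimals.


KKT complementary slackness check:
lambda_1 * g_1 = 0.83 * -3.06 = -2.5398
lambda_2 * g_2 = 2.4 * -3.5 = -8.4
Total violation = 2.5398 + 8.4 = 10.9398


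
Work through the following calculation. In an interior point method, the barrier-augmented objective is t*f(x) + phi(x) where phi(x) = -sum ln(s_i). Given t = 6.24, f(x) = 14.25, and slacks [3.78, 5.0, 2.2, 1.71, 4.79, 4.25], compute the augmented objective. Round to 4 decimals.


Step 1: Compute log-barrier.
ln values: [1.3297, 1.6094, 0.7885, 0.5365, 1.5665, 1.4469]
phi = -(1.3297 + 1.6094 + 0.7885 + 0.5365 + 1.5665 + 1.4469) = -7.2776
Step 2: Compute augmented objective.
t*f(x) = 6.24*14.25 = 88.92
Total = 88.92 - 7.2776 = 81.6424


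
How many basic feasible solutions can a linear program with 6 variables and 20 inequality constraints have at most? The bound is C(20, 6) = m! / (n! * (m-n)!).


Each vertex corresponds to some choice of n active constraints out of m, so the number of vertices is at most C(m, n) = m! / (n!(m-n)!).
m = 20, n = 6
Numerator: 20 * 19 * 18 * 17 * 16 * 15
Denominator: 6! = 720
C(20, 6) = 38760


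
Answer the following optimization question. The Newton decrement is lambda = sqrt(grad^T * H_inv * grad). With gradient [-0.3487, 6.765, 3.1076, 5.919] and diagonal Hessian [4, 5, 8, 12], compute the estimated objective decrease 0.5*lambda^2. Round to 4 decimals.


Step 1: H is diagonal, so H^(-1) * g = [-0.0872, 1.353, 0.3885, 0.4933].
Step 2: g^T H^(-1) g = sum_i g_i^2 / H_ii
  = (-0.3487)^2/4 + (6.765)^2/5 + (3.1076)^2/8 + (5.919)^2/12
  = 0.0304 + 9.153 + 1.2071 + 2.9195 = 13.3101
Step 3: Objective decrease = 0.5 * g^T H^(-1) g = 6.6551


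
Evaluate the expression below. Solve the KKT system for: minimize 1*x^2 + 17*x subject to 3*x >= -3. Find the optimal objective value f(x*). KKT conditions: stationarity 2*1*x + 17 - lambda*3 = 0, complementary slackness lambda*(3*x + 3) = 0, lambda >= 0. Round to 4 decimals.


Step 1: Try lambda = 0 (constraint inactive).
x_unc = -17/(2*1) = -8.5
Check: 3*-8.5 = -25.5 < -3 -- violated!
Step 2: Constraint must be active: 3*x = -3
x* = -3/3 = -1.0
lambda = (2*1*(-1.0) + 17)/3 = 5.0
Step 3: Compute optimal value.
f(x*) = 1*(-1.0)^2 + 17*(-1.0) = -16.0


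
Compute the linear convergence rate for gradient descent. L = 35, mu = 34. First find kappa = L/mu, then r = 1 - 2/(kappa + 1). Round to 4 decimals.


Step 1: Compute the condition number.
kappa = L/mu = 35/34 = 1.0294
Step 2: Compute the convergence rate.
r = 1 - 2/(kappa + 1) = 1 - 2*mu/(L + mu) = (L - mu)/(L + mu) = 1/69 = 0.0145


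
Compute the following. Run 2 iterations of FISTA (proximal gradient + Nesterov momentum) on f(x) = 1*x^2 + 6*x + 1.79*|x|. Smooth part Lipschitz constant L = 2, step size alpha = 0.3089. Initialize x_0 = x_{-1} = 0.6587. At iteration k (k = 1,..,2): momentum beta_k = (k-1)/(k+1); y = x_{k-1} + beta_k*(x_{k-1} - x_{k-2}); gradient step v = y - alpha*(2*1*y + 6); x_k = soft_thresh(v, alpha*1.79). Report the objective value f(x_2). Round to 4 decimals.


FISTA on f(x) = 1*x^2 + 6*x + 1.79*|x|
L = 2, alpha = 0.3089
Iteration 1: beta = 0.0, y = 0.6587 + 0.0*(0.6587 - 0.6587) = 0.6587
  grad(y) = 7.3174, v = y - alpha*grad = -1.6016
  prox(v) = soft_thresh(-1.6016, 0.5529) = -1.0487
Iteration 2: beta = 0.3333, y = -1.0487 + 0.3333*(-1.0487 - 0.6587) = -1.6179
  grad(y) = 2.7643, v = y - alpha*grad = -2.4717
  prox(v) = soft_thresh(-2.4717, 0.5529) = -1.9188
f(x_2) = 1*(-1.9188)^2 + 6*(-1.9188) + 1.79*|-1.9188| = -4.3964


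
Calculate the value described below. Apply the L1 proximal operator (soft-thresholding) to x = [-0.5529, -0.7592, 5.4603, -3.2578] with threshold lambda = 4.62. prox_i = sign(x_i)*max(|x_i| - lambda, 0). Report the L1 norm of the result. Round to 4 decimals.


Soft-thresholding with lambda = 4.62:
prox(-0.5529) = sign(-0.5529)*max(|-0.5529| - 4.62, 0) = 0.0
prox(-0.7592) = sign(-0.7592)*max(|-0.7592| - 4.62, 0) = 0.0
prox(5.4603) = sign(5.4603)*max(|5.4603| - 4.62, 0) = 0.8403
prox(-3.2578) = sign(-3.2578)*max(|-3.2578| - 4.62, 0) = 0.0
prox(x) = [0.0, 0.0, 0.8403, 0.0]
||prox(x)||_1 = 0.0 + 0.0 + 0.8403 + 0.0 = 0.8403


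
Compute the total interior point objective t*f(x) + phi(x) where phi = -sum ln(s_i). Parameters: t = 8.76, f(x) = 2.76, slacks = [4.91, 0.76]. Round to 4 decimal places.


Step 1: Compute log-barrier.
ln values: [1.5913, -0.2744]
phi = -(1.5913 - 0.2744) = -1.3168
Step 2: Compute augmented objective.
t*f(x) = 8.76*2.76 = 24.1776
Total = 24.1776 - 1.3168 = 22.8608


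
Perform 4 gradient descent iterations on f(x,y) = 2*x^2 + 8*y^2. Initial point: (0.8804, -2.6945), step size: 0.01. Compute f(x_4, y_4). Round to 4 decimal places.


Gradient descent on f(x,y) = 2*x^2 + 8*y^2.
Starting point: (0.8804, -2.6945), alpha = 0.01
Step 1: grad_x = 2*2*0.8804 = 3.5216, grad_y = 2*8*-2.6945 = -43.112
  x_1 = 0.8804 - 0.01*3.5216 = 0.8452
  y_1 = -2.6945 - 0.01*-43.112 = -2.2634
Step 2: grad_x = 2*2*0.8452 = 3.3807, grad_y = 2*8*-2.2634 = -36.2141
  x_2 = 0.8452 - 0.01*3.3807 = 0.8114
  y_2 = -2.2634 - 0.01*-36.2141 = -1.9012
Step 3: grad_x = 2*2*0.8114 = 3.2455, grad_y = 2*8*-1.9012 = -30.4198
  x_3 = 0.8114 - 0.01*3.2455 = 0.7789
  y_3 = -1.9012 - 0.01*-30.4198 = -1.597
Step 4: grad_x = 2*2*0.7789 = 3.1157, grad_y = 2*8*-1.597 = -25.5527
  x_4 = 0.7789 - 0.01*3.1157 = 0.7478
  y_4 = -1.597 - 0.01*-25.5527 = -1.3415
f(0.7478, -1.3415) = 2*0.7478^2 + 8*(-1.3415)^2 = 15.5156


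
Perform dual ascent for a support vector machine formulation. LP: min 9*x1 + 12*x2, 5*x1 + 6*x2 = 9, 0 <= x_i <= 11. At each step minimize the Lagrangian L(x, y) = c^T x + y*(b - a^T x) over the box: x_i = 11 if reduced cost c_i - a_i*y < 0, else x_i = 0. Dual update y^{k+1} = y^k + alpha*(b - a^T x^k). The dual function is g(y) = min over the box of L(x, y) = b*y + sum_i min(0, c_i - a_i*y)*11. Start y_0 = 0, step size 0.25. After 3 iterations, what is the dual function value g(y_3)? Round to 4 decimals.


Dual ascent for LP: min 9*x1 + 12*x2, 5*x1 + 6*x2 = 9, 0 <= x_i <= 11
Step 1: y^k = 0.0, reduced costs: (9.0, 12.0)
  x^k = (0.0, 0.0), subgradient = b - a^T x = 9.0
  y^{k+1} = 0.0 + 0.25*9.0 = 2.25
Step 2: y^k = 2.25, reduced costs: (-2.25, -1.5)
  x^k = (11.0, 11.0), subgradient = b - a^T x = -112.0
  y^{k+1} = 2.25 + 0.25*-112.0 = -25.75
Step 3: y^k = -25.75, reduced costs: (137.75, 166.5)
  x^k = (0.0, 0.0), subgradient = b - a^T x = 9.0
  y^{k+1} = -25.75 + 0.25*9.0 = -23.5
Dual objective at y_3 = -23.5: reduced costs (126.5, 153.0), box minimizer x = (0.0, 0.0)
g(y_3) = b*y + (c1 - a1*y)*x1 + (c2 - a2*y)*x2 = 9*(-23.5) + 126.5*0.0 + 153.0*0.0 = -211.5 + 0.0 + 0.0 = -211.5


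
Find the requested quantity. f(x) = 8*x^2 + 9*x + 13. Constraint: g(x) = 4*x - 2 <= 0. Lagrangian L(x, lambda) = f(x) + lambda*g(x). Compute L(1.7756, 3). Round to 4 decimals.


Step 1: Evaluate f(x).
f(1.7756) = 8*1.7756^2 + 9*1.7756 + 13 = 54.2024
Step 2: Evaluate g(x).
g(1.7756) = 4*1.7756 - 2 = 5.1024
Step 3: Compute Lagrangian.
L = 54.2024 + 3*5.1024 = 69.5096


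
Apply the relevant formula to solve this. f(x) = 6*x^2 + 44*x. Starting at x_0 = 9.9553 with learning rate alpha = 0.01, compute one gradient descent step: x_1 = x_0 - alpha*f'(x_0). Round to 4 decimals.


We compute the gradient at x_0 and apply the update.
f'(x) = 12*x + 44
f'(9.9553) = 12*9.9553 + 44 = 163.4636
x_1 = 9.9553 - 0.01*163.4636 = 8.3207


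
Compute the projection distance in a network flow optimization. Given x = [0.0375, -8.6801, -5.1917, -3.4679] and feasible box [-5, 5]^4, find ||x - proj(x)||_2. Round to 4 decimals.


Project each component onto [-5, 5].
clip(0.0375) = 0.0375, clip(-8.6801) = -5.0, clip(-5.1917) = -5.0, clip(-3.4679) = -3.4679
Projection = [0.0375, -5.0, -5.0, -3.4679]
Squared diffs: [0.0, 13.5431, 0.0367, 0.0]
Distance = sqrt(13.5798) = 3.6851


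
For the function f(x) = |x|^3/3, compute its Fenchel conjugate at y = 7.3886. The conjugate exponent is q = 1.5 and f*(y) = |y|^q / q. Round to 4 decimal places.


The conjugate exponent q satisfies 1/p + 1/q = 1.
p = 3, so q = 3/(3 - 1) = 1.5
|y|^q = 7.3886^1.5 = 20.0837
f*(7.3886) = 20.0837 / 1.5 = 13.3891


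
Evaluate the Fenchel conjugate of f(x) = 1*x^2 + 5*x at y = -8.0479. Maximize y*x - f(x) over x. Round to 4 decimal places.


f*(y) = sup_x {y*x - a*x^2 - b*x} = sup_x {(y-b)*x - a*x^2}
FOC: (y - b) - 2a*x = 0 => x* = (y - b)/(2a)
x* = (-8.0479 - 5)/(2*1) = -6.524
f*(-8.0479) = (y-b)^2/(4a) = (-8.0479 - 5)^2/(4*1)
= 170.2477/4 = 42.5619


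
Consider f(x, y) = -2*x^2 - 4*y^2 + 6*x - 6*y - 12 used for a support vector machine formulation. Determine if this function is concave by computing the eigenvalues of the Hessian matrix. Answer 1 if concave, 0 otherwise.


The Hessian of f(x,y) = -2*x^2 - 4*y^2 + 6*x - 6*y - 12 is:
H = [[-4, 0], [0, -8]]
Trace = -4 - 8 = -12
Determinant = -4*-8 - (0)^2 = 32
Discriminant = (-12)^2 - 4*32 = 16.0
Eigenvalues: lambda_1 = -8.0, lambda_2 = -4.0
The function is concave.

1


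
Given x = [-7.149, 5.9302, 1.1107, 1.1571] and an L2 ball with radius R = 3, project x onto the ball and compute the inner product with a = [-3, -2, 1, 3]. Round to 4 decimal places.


Step 1: Compute ||x|| (intermediates to 6 decimals).
||x|| = sqrt((-7.149)^2 + 5.9302^2 + 1.1107^2 + 1.1571^2) = 9.425922
Step 2: Project.
Since ||x|| > R, scale = R/||x|| = 3/9.425922 = 0.318271, proj(x) = scale * x
proj(x) = [-2.275319, 1.887411, 0.353504, 0.368271]
Step 3: Dot product.
a^T * proj(x) = -3*(-2.275319) - 2*1.887411 + 1*0.353504 + 3*0.368271 = 4.5095


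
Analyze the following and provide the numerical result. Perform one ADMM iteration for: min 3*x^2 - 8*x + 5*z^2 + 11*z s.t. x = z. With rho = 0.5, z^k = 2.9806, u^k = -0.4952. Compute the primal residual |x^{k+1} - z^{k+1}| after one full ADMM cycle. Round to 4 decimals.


ADMM iteration with rho = 0.5, z^k = 2.9806, u^k = -0.4952
Step 1: x-update.
Minimize 3*x^2 - 8*x + (0.5/2)*(x - 2.9806 - 0.4952)^2
FOC: (2*3 + 0.5)*x = 8 + 0.5*(2.9806 + 0.4952)
x^{k+1} = 1.4981
Step 2: z-update.
Minimize 5*z^2 + 11*z + (0.5/2)*(1.4981 - z - 0.4952)^2
FOC: (2*5 + 0.5)*z = -11 + 0.5*(1.4981 - 0.4952)
z^{k+1} = -0.9999
Step 3: u-update.
u^{k+1} = -0.4952 + 1.4981 + 0.9999 = 2.0028
Step 4: Primal residual = |1.4981 + 0.9999| = 2.498


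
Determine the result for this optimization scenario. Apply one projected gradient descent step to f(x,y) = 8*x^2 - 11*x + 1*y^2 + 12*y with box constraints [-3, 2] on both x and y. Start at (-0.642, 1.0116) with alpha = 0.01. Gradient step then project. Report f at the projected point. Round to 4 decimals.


Step 1: Compute gradient at (-0.642, 1.0116).
grad_x = 2*8*-0.642 - 11 = -21.272
grad_y = 2*1*1.0116 + 12 = 14.0232
Step 2: Gradient step.
x_raw = -0.642 - 0.01*-21.272 = -0.4293
y_raw = 1.0116 - 0.01*14.0232 = 0.8714
Step 3: Project onto [-3, 2].
x_proj = clip(-0.4293) = -0.4293
y_proj = clip(0.8714) = 0.8714
Step 4: Evaluate f.
f(-0.4293, 0.8714) = 17.412


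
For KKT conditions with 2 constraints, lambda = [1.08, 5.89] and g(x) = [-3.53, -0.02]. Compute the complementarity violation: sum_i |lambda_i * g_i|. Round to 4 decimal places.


KKT complementary slackness check:
lambda_1 * g_1 = 1.08 * -3.53 = -3.8124
lambda_2 * g_2 = 5.89 * -0.02 = -0.1178
Total violation = 3.8124 + 0.1178 = 3.9302


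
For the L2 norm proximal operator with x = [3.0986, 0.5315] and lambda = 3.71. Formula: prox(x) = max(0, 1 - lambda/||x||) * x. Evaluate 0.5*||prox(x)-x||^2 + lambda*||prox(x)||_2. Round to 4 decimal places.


Step 1: Compute ||x||.
||x|| = 3.1439
Step 2: Compute scaling factor.
scale = max(0, 1 - 3.71/3.1439) = 0.0
Step 3: prox(x) = [0.0, 0.0]
||prox(x)|| = 0.0
Step 4: Proximal objective.
0.5*||prox-x||^2 = 4.9419
lambda*||prox|| = 0.0
Total = 4.9419


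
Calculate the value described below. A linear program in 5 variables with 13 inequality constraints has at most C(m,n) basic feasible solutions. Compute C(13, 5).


Each vertex corresponds to some choice of n active constraints out of m, so the number of vertices is at most C(m, n) = m! / (n!(m-n)!).
m = 13, n = 5
Numerator: 13 * 12 * 11 * 10 * 9
Denominator: 5! = 120
C(13, 5) = 1287


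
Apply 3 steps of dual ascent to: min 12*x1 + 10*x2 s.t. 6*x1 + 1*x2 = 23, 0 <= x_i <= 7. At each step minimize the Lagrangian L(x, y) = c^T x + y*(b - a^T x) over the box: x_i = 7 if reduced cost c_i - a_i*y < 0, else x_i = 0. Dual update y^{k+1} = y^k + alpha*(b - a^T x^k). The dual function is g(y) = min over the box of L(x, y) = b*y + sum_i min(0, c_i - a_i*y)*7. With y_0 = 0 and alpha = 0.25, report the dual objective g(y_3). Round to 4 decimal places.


Dual ascent for LP: min 12*x1 + 10*x2, 6*x1 + 1*x2 = 23, 0 <= x_i <= 7
Step 1: y^k = 0.0, reduced costs: (12.0, 10.0)
  x^k = (0.0, 0.0), subgradient = b - a^T x = 23.0
  y^{k+1} = 0.0 + 0.25*23.0 = 5.75
Step 2: y^k = 5.75, reduced costs: (-22.5, 4.25)
  x^k = (7.0, 0.0), subgradient = b - a^T x = -19.0
  y^{k+1} = 5.75 + 0.25*-19.0 = 1.0
Step 3: y^k = 1.0, reduced costs: (6.0, 9.0)
  x^k = (0.0, 0.0), subgradient = b - a^T x = 23.0
  y^{k+1} = 1.0 + 0.25*23.0 = 6.75
Dual objective at y_3 = 6.75: reduced costs (-28.5, 3.25), box minimizer x = (7.0, 0.0)
g(y_3) = b*y + (c1 - a1*y)*x1 + (c2 - a2*y)*x2 = 23*6.75 + (-28.5)*7.0 + 3.25*0.0 = 155.25 - 199.5 + 0.0 = -44.25


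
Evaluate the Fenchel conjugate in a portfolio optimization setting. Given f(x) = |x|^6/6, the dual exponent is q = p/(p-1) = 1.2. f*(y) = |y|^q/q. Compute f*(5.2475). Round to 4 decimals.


The conjugate exponent q satisfies 1/p + 1/q = 1.
p = 6, so q = 6/(6 - 1) = 1.2
|y|^q = 5.2475^1.2 = 7.3104
f*(5.2475) = 7.3104 / 1.2 = 6.092


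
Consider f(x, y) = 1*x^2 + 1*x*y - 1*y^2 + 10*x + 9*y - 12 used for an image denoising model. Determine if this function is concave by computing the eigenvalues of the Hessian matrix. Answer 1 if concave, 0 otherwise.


The Hessian of f(x,y) = 1*x^2 + 1*x*y - 1*y^2 + 10*x + 9*y - 12 is:
H = [[2, 1], [1, -2]]
Trace = 2 - 2 = 0
Determinant = 2*-2 - (1)^2 = -5
Discriminant = (0)^2 - 4*-5 = 20.0
Eigenvalues: lambda_1 = -2.2361, lambda_2 = 2.2361
The function is not concave.

0


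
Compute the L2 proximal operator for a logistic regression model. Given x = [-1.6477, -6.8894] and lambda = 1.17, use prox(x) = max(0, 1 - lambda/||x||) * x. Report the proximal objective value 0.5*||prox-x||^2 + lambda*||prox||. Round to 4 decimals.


Step 1: Compute ||x||.
||x|| = 7.0837
Step 2: Compute scaling factor.
scale = max(0, 1 - 1.17/7.0837) = 0.8348
Step 3: prox(x) = [-1.3756, -5.7515]
||prox(x)|| = 5.9137
Step 4: Proximal objective.
0.5*||prox-x||^2 = 0.6845
lambda*||prox|| = 6.919
Total = 7.6035


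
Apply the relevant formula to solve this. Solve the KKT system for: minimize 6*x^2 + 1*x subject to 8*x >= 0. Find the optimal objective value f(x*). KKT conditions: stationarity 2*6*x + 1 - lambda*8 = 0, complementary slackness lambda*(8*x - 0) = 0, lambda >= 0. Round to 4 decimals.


Step 1: Try lambda = 0 (constraint inactive).
x_unc = -1/(2*6) = -0.0833
Check: 8*-0.0833 = -0.6664 < 0 -- violated!
Step 2: Constraint must be active: 8*x = 0
x* = 0/8 = 0.0
lambda = (2*6*0.0 + 1)/8 = 0.125
Step 3: Compute optimal value.
f(x*) = 6*0.0^2 + 1*0.0 = 0.0
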